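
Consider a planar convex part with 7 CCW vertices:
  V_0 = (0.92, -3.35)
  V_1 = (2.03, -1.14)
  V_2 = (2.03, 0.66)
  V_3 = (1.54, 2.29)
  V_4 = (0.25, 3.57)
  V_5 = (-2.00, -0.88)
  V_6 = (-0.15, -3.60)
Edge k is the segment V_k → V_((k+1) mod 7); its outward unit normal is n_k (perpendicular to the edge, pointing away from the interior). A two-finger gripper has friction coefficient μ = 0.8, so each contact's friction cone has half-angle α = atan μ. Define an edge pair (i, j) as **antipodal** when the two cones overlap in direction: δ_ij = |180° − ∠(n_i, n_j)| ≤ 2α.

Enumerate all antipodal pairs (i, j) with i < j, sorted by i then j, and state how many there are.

α = atan 0.8 = 38.66°;  2α = 77.32°
n_0 = (+0.8936, -0.4488)
n_1 = (+1.0000, -0.0000)
n_2 = (+0.9577, +0.2879)
n_3 = (+0.7044, +0.7099)
n_4 = (-0.8924, +0.4512)
n_5 = (-0.8269, -0.5624)
n_6 = (+0.2275, -0.9738)
  (0,1): δ = 153.33°  ·
  (0,2): δ = 136.60°  ·
  (0,3): δ = 108.11°  ·
  (0,4): δ = 0.15°  ✓
  (0,5): δ = 60.89°  ✓
  (0,6): δ = 129.82°  ·
  (1,2): δ = 163.27°  ·
  (1,3): δ = 134.78°  ·
  (1,4): δ = 26.82°  ✓
  (1,5): δ = 34.22°  ✓
  (1,6): δ = 103.15°  ·
  (2,3): δ = 151.51°  ·
  (2,4): δ = 43.55°  ✓
  (2,5): δ = 17.49°  ✓
  (2,6): δ = 86.42°  ·
  (3,4): δ = 72.04°  ✓
  (3,5): δ = 11.00°  ✓
  (3,6): δ = 57.93°  ✓
  (4,5): δ = 118.96°  ·
  (4,6): δ = 50.03°  ✓
  (5,6): δ = 111.07°  ·
antipodal pairs: 10

count = 10; pairs: (0,4), (0,5), (1,4), (1,5), (2,4), (2,5), (3,4), (3,5), (3,6), (4,6)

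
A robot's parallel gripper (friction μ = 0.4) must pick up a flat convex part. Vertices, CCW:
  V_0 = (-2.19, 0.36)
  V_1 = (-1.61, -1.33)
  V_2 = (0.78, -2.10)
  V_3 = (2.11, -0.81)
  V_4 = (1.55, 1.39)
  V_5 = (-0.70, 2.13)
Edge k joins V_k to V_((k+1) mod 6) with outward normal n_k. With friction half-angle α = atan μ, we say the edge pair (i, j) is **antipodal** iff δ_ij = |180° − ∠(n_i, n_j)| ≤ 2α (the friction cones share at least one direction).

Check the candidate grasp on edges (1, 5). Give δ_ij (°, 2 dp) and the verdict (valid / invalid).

δ = 67.77°, invalid

α = atan 0.4 = 21.80°;  2α = 43.60°
edge 1: e_1 = (+2.39, -0.77);  n_1 = (-0.3067, -0.9518)
edge 5: e_5 = (-1.49, -1.77);  n_5 = (-0.7650, +0.6440)
∠(n_1, n_5) = 112.23°
δ = |180° − 112.23°| = 67.77°
67.77° > 2α = 43.60°  →  invalid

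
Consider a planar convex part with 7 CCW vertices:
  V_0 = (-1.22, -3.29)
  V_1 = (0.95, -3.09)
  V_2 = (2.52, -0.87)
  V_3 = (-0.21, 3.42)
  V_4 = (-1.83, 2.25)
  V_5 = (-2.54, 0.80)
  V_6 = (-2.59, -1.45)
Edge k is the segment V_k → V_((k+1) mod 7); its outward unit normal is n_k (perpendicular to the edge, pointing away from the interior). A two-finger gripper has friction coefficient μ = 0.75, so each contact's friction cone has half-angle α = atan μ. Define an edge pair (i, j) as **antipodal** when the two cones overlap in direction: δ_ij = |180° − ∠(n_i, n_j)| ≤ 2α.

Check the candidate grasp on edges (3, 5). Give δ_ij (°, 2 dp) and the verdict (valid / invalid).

δ = 127.11°, invalid

α = atan 0.75 = 36.87°;  2α = 73.74°
edge 3: e_3 = (-1.62, -1.17);  n_3 = (-0.5855, +0.8107)
edge 5: e_5 = (-0.05, -2.25);  n_5 = (-0.9998, +0.0222)
∠(n_3, n_5) = 52.89°
δ = |180° − 52.89°| = 127.11°
127.11° > 2α = 73.74°  →  invalid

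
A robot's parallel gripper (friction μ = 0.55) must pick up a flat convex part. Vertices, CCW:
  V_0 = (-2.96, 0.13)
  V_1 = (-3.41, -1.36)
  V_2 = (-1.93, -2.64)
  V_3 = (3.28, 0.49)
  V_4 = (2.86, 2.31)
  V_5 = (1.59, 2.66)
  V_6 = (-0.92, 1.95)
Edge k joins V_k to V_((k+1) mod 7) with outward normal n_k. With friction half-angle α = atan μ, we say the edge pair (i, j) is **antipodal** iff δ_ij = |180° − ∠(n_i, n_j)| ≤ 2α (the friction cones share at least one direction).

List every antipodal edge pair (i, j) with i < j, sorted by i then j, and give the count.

α = atan 0.55 = 28.81°;  2α = 57.62°
n_0 = (-0.9573, +0.2891)
n_1 = (-0.6542, -0.7564)
n_2 = (+0.5150, -0.8572)
n_3 = (+0.9744, +0.2249)
n_4 = (+0.2657, +0.9641)
n_5 = (-0.2722, +0.9622)
n_6 = (-0.6657, +0.7462)
  (0,1): δ = 114.05°  ·
  (0,2): δ = 42.20°  ✓
  (0,3): δ = 29.80°  ✓
  (0,4): δ = 91.40°  ·
  (0,5): δ = 122.60°  ·
  (0,6): δ = 148.54°  ·
  (1,2): δ = 108.15°  ·
  (1,3): δ = 36.15°  ✓
  (1,4): δ = 25.45°  ✓
  (1,5): δ = 56.65°  ✓
  (1,6): δ = 82.59°  ·
  (2,3): δ = 108.00°  ·
  (2,4): δ = 46.40°  ✓
  (2,5): δ = 15.20°  ✓
  (2,6): δ = 10.74°  ✓
  (3,4): δ = 118.40°  ·
  (3,5): δ = 87.20°  ·
  (3,6): δ = 61.26°  ·
  (4,5): δ = 148.80°  ·
  (4,6): δ = 122.85°  ·
  (5,6): δ = 154.06°  ·
antipodal pairs: 8

count = 8; pairs: (0,2), (0,3), (1,3), (1,4), (1,5), (2,4), (2,5), (2,6)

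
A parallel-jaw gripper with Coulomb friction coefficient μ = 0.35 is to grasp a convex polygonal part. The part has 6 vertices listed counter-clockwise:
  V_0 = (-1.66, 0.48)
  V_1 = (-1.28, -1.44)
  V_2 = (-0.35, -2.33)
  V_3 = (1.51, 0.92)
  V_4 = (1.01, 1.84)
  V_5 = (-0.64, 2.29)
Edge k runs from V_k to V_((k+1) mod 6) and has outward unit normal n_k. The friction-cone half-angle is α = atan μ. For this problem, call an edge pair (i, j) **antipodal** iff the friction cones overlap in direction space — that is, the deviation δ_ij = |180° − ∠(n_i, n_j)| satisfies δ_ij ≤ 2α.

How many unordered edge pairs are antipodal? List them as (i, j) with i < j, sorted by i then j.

α = atan 0.35 = 19.29°;  2α = 38.58°
n_0 = (-0.9810, -0.1942)
n_1 = (-0.6914, -0.7225)
n_2 = (+0.8679, -0.4967)
n_3 = (+0.8786, +0.4775)
n_4 = (+0.2631, +0.9648)
n_5 = (-0.8712, +0.4909)
  (0,1): δ = 144.94°  ·
  (0,2): δ = 40.98°  ·
  (0,3): δ = 17.33°  ✓
  (0,4): δ = 63.55°  ·
  (0,5): δ = 139.40°  ·
  (1,2): δ = 76.04°  ·
  (1,3): δ = 17.74°  ✓
  (1,4): δ = 28.49°  ✓
  (1,5): δ = 104.34°  ·
  (2,3): δ = 121.69°  ·
  (2,4): δ = 75.47°  ·
  (2,5): δ = 0.38°  ✓
  (3,4): δ = 133.78°  ·
  (3,5): δ = 57.93°  ·
  (4,5): δ = 104.15°  ·
antipodal pairs: 4

count = 4; pairs: (0,3), (1,3), (1,4), (2,5)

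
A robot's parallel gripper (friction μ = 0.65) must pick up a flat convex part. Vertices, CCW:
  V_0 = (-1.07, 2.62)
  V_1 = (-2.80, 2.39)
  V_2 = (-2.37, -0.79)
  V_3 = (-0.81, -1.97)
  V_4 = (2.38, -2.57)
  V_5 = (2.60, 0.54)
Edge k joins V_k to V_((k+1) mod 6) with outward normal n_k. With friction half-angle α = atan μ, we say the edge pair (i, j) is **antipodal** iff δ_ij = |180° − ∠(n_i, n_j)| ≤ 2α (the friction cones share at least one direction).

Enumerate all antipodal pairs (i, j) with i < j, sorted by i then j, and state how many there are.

count = 7; pairs: (0,2), (0,3), (1,4), (1,5), (2,4), (2,5), (3,5)

α = atan 0.65 = 33.02°;  2α = 66.05°
n_0 = (-0.1318, +0.9913)
n_1 = (-0.9910, -0.1340)
n_2 = (-0.6033, -0.7975)
n_3 = (-0.1848, -0.9828)
n_4 = (+0.9975, -0.0706)
n_5 = (+0.4931, +0.8700)
  (0,1): δ = 89.87°  ·
  (0,2): δ = 44.68°  ✓
  (0,3): δ = 18.23°  ✓
  (0,4): δ = 78.38°  ·
  (0,5): δ = 142.88°  ·
  (1,2): δ = 134.81°  ·
  (1,3): δ = 108.35°  ·
  (1,4): δ = 11.75°  ✓
  (1,5): δ = 52.76°  ✓
  (2,3): δ = 153.55°  ·
  (2,4): δ = 56.94°  ✓
  (2,5): δ = 7.56°  ✓
  (3,4): δ = 83.39°  ·
  (3,5): δ = 18.89°  ✓
  (4,5): δ = 115.50°  ·
antipodal pairs: 7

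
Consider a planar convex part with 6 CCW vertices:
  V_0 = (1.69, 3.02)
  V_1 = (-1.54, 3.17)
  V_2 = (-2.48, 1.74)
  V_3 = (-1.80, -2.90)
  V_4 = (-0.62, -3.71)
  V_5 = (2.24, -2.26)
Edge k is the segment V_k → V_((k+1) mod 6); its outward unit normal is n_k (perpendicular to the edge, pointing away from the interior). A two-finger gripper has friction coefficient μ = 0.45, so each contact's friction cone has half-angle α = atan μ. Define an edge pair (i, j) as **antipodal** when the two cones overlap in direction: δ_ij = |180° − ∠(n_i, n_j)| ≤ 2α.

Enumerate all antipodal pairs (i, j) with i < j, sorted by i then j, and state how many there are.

α = atan 0.45 = 24.23°;  2α = 48.46°
n_0 = (+0.0464, +0.9989)
n_1 = (-0.8356, +0.5493)
n_2 = (-0.9894, -0.1450)
n_3 = (-0.5659, -0.8244)
n_4 = (+0.4522, -0.8919)
n_5 = (+0.9946, +0.1036)
  (0,1): δ = 120.66°  ·
  (0,2): δ = 79.00°  ·
  (0,3): δ = 31.81°  ✓
  (0,4): δ = 29.54°  ✓
  (0,5): δ = 98.61°  ·
  (1,2): δ = 138.34°  ·
  (1,3): δ = 91.15°  ·
  (1,4): δ = 29.80°  ✓
  (1,5): δ = 39.27°  ✓
  (2,3): δ = 132.80°  ·
  (2,4): δ = 71.45°  ·
  (2,5): δ = 2.39°  ✓
  (3,4): δ = 118.65°  ·
  (3,5): δ = 49.59°  ·
  (4,5): δ = 110.94°  ·
antipodal pairs: 5

count = 5; pairs: (0,3), (0,4), (1,4), (1,5), (2,5)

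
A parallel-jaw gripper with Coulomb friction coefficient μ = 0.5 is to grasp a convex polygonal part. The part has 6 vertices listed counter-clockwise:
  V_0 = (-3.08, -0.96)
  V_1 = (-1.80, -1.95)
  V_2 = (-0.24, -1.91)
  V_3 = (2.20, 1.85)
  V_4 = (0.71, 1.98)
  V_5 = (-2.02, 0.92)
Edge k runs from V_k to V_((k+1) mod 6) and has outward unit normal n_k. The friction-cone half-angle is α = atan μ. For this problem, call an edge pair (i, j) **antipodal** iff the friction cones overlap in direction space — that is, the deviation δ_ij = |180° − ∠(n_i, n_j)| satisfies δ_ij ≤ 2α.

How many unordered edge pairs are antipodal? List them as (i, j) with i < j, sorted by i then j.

count = 5; pairs: (0,3), (1,3), (1,4), (2,4), (2,5)

α = atan 0.5 = 26.57°;  2α = 53.13°
n_0 = (-0.6118, -0.7910)
n_1 = (+0.0256, -0.9997)
n_2 = (+0.8389, -0.5444)
n_3 = (+0.0869, +0.9962)
n_4 = (-0.3620, +0.9322)
n_5 = (-0.8711, +0.4911)
  (0,1): δ = 140.81°  ·
  (0,2): δ = 85.26°  ·
  (0,3): δ = 32.73°  ✓
  (0,4): δ = 58.94°  ·
  (0,5): δ = 98.30°  ·
  (1,2): δ = 124.45°  ·
  (1,3): δ = 6.46°  ✓
  (1,4): δ = 19.75°  ✓
  (1,5): δ = 59.12°  ·
  (2,3): δ = 62.01°  ·
  (2,4): δ = 35.80°  ✓
  (2,5): δ = 3.57°  ✓
  (3,4): δ = 153.79°  ·
  (3,5): δ = 114.43°  ·
  (4,5): δ = 140.64°  ·
antipodal pairs: 5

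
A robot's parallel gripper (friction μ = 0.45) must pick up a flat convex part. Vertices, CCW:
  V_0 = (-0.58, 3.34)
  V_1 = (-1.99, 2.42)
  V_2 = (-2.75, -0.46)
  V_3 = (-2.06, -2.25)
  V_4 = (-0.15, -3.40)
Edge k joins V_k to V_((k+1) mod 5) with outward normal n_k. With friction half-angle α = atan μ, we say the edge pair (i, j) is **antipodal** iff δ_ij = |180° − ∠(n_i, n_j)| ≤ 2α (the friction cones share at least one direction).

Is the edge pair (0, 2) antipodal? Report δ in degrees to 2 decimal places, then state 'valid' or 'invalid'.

δ = 102.04°, invalid

α = atan 0.45 = 24.23°;  2α = 48.46°
edge 0: e_0 = (-1.41, -0.92);  n_0 = (-0.5464, +0.8375)
edge 2: e_2 = (+0.69, -1.79);  n_2 = (-0.9331, -0.3597)
∠(n_0, n_2) = 77.96°
δ = |180° − 77.96°| = 102.04°
102.04° > 2α = 48.46°  →  invalid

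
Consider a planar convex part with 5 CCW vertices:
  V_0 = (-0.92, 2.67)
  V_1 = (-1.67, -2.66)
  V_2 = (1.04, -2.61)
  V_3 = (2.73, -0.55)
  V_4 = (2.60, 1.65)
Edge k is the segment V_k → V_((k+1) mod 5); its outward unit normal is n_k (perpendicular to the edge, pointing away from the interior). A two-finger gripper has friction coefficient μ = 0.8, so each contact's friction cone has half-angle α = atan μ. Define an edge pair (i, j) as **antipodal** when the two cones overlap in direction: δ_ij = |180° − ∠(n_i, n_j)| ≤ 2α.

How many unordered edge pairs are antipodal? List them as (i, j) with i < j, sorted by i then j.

α = atan 0.8 = 38.66°;  2α = 77.32°
n_0 = (-0.9902, +0.1393)
n_1 = (+0.0184, -0.9998)
n_2 = (+0.7731, -0.6343)
n_3 = (+0.9983, +0.0590)
n_4 = (+0.2783, +0.9605)
  (0,1): δ = 80.93°  ·
  (0,2): δ = 31.36°  ✓
  (0,3): δ = 11.39°  ✓
  (0,4): δ = 81.85°  ·
  (1,2): δ = 130.42°  ·
  (1,3): δ = 87.68°  ·
  (1,4): δ = 17.22°  ✓
  (2,3): δ = 137.25°  ·
  (2,4): δ = 66.80°  ✓
  (3,4): δ = 109.54°  ·
antipodal pairs: 4

count = 4; pairs: (0,2), (0,3), (1,4), (2,4)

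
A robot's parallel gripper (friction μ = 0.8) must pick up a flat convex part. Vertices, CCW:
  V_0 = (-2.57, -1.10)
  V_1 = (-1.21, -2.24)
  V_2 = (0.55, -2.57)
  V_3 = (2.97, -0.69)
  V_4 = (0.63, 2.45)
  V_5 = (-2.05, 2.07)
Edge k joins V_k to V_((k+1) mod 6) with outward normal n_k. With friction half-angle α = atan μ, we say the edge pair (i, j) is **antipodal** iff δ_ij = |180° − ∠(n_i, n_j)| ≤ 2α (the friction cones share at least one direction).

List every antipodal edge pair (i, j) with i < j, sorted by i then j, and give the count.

α = atan 0.8 = 38.66°;  2α = 77.32°
n_0 = (-0.6424, -0.7664)
n_1 = (-0.1843, -0.9829)
n_2 = (+0.6135, -0.7897)
n_3 = (+0.8018, +0.5975)
n_4 = (-0.1404, +0.9901)
n_5 = (-0.9868, +0.1619)
  (0,1): δ = 150.65°  ·
  (0,2): δ = 102.19°  ·
  (0,3): δ = 13.33°  ✓
  (0,4): δ = 48.04°  ✓
  (0,5): δ = 120.66°  ·
  (1,2): δ = 131.54°  ·
  (1,3): δ = 42.69°  ✓
  (1,4): δ = 18.69°  ✓
  (1,5): δ = 91.30°  ·
  (2,3): δ = 91.15°  ·
  (2,4): δ = 29.77°  ✓
  (2,5): δ = 42.84°  ✓
  (3,4): δ = 118.62°  ·
  (3,5): δ = 46.01°  ✓
  (4,5): δ = 107.39°  ·
antipodal pairs: 7

count = 7; pairs: (0,3), (0,4), (1,3), (1,4), (2,4), (2,5), (3,5)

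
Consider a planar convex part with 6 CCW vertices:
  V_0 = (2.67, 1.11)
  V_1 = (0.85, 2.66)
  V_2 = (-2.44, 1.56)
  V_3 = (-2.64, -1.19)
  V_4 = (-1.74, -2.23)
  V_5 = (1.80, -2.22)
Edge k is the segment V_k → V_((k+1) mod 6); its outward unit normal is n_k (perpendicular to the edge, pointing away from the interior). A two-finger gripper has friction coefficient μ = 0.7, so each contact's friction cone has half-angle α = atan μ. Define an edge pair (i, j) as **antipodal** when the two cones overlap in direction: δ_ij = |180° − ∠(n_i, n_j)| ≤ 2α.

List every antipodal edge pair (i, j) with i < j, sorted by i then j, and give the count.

count = 8; pairs: (0,2), (0,3), (0,4), (1,3), (1,4), (1,5), (2,5), (3,5)

α = atan 0.7 = 34.99°;  2α = 69.98°
n_0 = (+0.6484, +0.7613)
n_1 = (-0.3171, +0.9484)
n_2 = (-0.9974, +0.0725)
n_3 = (-0.7562, -0.6544)
n_4 = (+0.0028, -1.0000)
n_5 = (+0.9675, -0.2528)
  (0,1): δ = 121.09°  ·
  (0,2): δ = 53.74°  ✓
  (0,3): δ = 8.71°  ✓
  (0,4): δ = 40.58°  ✓
  (0,5): δ = 115.78°  ·
  (1,2): δ = 112.65°  ·
  (1,3): δ = 67.61°  ✓
  (1,4): δ = 18.33°  ✓
  (1,5): δ = 56.87°  ✓
  (2,3): δ = 134.97°  ·
  (2,4): δ = 85.68°  ·
  (2,5): δ = 10.48°  ✓
  (3,4): δ = 130.71°  ·
  (3,5): δ = 55.51°  ✓
  (4,5): δ = 104.80°  ·
antipodal pairs: 8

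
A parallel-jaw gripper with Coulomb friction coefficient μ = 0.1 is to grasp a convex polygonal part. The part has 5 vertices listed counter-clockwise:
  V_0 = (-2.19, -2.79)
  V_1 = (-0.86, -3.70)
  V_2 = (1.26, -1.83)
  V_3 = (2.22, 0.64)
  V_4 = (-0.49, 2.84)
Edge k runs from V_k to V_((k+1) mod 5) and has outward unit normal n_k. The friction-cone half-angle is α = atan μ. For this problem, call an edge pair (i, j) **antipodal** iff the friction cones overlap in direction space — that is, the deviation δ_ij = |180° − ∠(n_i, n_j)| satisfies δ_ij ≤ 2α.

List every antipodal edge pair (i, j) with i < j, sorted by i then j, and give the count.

count = 2; pairs: (0,3), (2,4)

α = atan 0.1 = 5.71°;  2α = 11.42°
n_0 = (-0.5647, -0.8253)
n_1 = (+0.6615, -0.7499)
n_2 = (+0.9321, -0.3623)
n_3 = (+0.6303, +0.7764)
n_4 = (-0.9573, +0.2891)
  (0,1): δ = 104.20°  ·
  (0,2): δ = 76.86°  ·
  (0,3): δ = 4.69°  ✓
  (0,4): δ = 107.58°  ·
  (1,2): δ = 152.65°  ·
  (1,3): δ = 80.48°  ·
  (1,4): δ = 31.78°  ·
  (2,3): δ = 107.83°  ·
  (2,4): δ = 4.44°  ✓
  (3,4): δ = 67.73°  ·
antipodal pairs: 2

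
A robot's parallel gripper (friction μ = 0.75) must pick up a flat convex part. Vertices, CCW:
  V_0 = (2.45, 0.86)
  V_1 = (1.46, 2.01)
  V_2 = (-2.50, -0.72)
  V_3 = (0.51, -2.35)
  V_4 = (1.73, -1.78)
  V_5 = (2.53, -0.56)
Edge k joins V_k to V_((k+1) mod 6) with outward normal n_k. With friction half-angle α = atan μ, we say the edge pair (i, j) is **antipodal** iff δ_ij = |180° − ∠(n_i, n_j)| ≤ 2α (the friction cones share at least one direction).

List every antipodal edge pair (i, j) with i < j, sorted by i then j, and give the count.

α = atan 0.75 = 36.87°;  2α = 73.74°
n_0 = (+0.7579, +0.6524)
n_1 = (-0.5676, +0.8233)
n_2 = (-0.4762, -0.8793)
n_3 = (+0.4233, -0.9060)
n_4 = (+0.8362, -0.5484)
n_5 = (+0.9984, +0.0562)
  (0,1): δ = 96.14°  ·
  (0,2): δ = 20.84°  ✓
  (0,3): δ = 74.32°  ·
  (0,4): δ = 106.02°  ·
  (0,5): δ = 142.50°  ·
  (1,2): δ = 63.02°  ✓
  (1,3): δ = 9.54°  ✓
  (1,4): δ = 22.16°  ✓
  (1,5): δ = 58.64°  ✓
  (2,3): δ = 126.52°  ·
  (2,4): δ = 94.82°  ·
  (2,5): δ = 58.34°  ✓
  (3,4): δ = 148.30°  ·
  (3,5): δ = 111.82°  ·
  (4,5): δ = 143.52°  ·
antipodal pairs: 6

count = 6; pairs: (0,2), (1,2), (1,3), (1,4), (1,5), (2,5)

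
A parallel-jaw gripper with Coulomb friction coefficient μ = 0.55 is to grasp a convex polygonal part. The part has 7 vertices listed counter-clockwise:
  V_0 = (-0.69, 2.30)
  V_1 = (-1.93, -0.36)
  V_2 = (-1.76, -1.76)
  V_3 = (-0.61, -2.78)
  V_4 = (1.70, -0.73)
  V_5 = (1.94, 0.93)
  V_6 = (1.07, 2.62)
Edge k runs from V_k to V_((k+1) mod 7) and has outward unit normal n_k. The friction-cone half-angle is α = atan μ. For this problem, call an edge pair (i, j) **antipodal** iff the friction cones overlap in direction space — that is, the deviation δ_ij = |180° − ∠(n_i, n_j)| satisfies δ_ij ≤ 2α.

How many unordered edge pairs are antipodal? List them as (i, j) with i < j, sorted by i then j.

count = 10; pairs: (0,3), (0,4), (0,5), (1,3), (1,4), (1,5), (2,4), (2,5), (2,6), (3,6)

α = atan 0.55 = 28.81°;  2α = 57.62°
n_0 = (-0.9064, +0.4225)
n_1 = (-0.9927, -0.1205)
n_2 = (-0.6636, -0.7481)
n_3 = (+0.6638, -0.7479)
n_4 = (+0.9897, -0.1431)
n_5 = (+0.8891, +0.4577)
n_6 = (-0.1789, +0.9839)
  (0,1): δ = 148.08°  ·
  (0,2): δ = 106.58°  ·
  (0,3): δ = 23.42°  ✓
  (0,4): δ = 16.77°  ✓
  (0,5): δ = 52.23°  ✓
  (0,6): δ = 125.30°  ·
  (1,2): δ = 138.50°  ·
  (1,3): δ = 55.34°  ✓
  (1,4): δ = 15.15°  ✓
  (1,5): δ = 20.32°  ✓
  (1,6): δ = 93.38°  ·
  (2,3): δ = 96.84°  ·
  (2,4): δ = 56.66°  ✓
  (2,5): δ = 21.19°  ✓
  (2,6): δ = 51.88°  ✓
  (3,4): δ = 139.81°  ·
  (3,5): δ = 104.35°  ·
  (3,6): δ = 31.28°  ✓
  (4,5): δ = 144.53°  ·
  (4,6): δ = 71.47°  ·
  (5,6): δ = 106.93°  ·
antipodal pairs: 10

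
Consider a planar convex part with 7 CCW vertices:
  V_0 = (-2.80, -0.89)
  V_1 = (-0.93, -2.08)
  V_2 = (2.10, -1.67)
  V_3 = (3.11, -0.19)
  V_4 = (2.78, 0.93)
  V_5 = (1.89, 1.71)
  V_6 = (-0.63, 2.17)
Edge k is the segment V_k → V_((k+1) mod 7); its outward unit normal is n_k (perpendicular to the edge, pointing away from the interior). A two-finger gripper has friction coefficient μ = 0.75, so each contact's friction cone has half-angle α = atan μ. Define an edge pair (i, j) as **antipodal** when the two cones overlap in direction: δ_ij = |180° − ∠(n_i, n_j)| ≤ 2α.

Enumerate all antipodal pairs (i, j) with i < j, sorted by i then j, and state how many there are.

α = atan 0.75 = 36.87°;  2α = 73.74°
n_0 = (-0.5369, -0.8437)
n_1 = (+0.1341, -0.9910)
n_2 = (+0.8260, -0.5637)
n_3 = (+0.9592, +0.2826)
n_4 = (+0.6591, +0.7521)
n_5 = (+0.1796, +0.9837)
n_6 = (-0.8157, +0.5785)
  (0,1): δ = 139.82°  ·
  (0,2): δ = 91.84°  ·
  (0,3): δ = 41.11°  ✓
  (0,4): δ = 8.76°  ✓
  (0,5): δ = 22.13°  ✓
  (0,6): δ = 87.13°  ·
  (1,2): δ = 132.02°  ·
  (1,3): δ = 81.29°  ·
  (1,4): δ = 48.94°  ✓
  (1,5): δ = 18.05°  ✓
  (1,6): δ = 46.95°  ✓
  (2,3): δ = 129.27°  ·
  (2,4): δ = 96.92°  ·
  (2,5): δ = 66.03°  ✓
  (2,6): δ = 1.03°  ✓
  (3,4): δ = 147.65°  ·
  (3,5): δ = 116.76°  ·
  (3,6): δ = 51.76°  ✓
  (4,5): δ = 149.11°  ·
  (4,6): δ = 84.11°  ·
  (5,6): δ = 115.00°  ·
antipodal pairs: 9

count = 9; pairs: (0,3), (0,4), (0,5), (1,4), (1,5), (1,6), (2,5), (2,6), (3,6)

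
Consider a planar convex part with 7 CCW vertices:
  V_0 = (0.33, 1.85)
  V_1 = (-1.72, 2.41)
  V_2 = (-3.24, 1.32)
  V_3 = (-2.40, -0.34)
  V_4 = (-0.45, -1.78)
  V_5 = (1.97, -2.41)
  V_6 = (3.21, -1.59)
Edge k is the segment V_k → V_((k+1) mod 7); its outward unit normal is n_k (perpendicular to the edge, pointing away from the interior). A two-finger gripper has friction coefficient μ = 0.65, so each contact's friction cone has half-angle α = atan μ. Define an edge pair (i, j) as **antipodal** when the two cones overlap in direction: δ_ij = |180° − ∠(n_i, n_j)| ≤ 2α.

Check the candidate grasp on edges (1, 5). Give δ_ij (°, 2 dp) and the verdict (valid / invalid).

δ = 2.17°, valid

α = atan 0.65 = 33.02°;  2α = 66.05°
edge 1: e_1 = (-1.52, -1.09);  n_1 = (-0.5828, +0.8126)
edge 5: e_5 = (+1.24, +0.82);  n_5 = (+0.5516, -0.8341)
∠(n_1, n_5) = 177.83°
δ = |180° − 177.83°| = 2.17°
2.17° ≤ 2α = 66.05°  →  valid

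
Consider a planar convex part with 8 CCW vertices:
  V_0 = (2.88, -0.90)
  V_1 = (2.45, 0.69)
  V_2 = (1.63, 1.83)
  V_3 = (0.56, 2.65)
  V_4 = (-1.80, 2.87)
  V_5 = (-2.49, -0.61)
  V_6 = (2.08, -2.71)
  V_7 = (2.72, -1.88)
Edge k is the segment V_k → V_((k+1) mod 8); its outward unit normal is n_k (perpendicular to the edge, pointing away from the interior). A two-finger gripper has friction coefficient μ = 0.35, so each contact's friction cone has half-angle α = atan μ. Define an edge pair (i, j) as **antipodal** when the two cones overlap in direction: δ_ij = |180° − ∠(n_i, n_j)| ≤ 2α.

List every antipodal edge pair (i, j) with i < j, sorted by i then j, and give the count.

α = atan 0.35 = 19.29°;  2α = 38.58°
n_0 = (+0.9653, +0.2611)
n_1 = (+0.8118, +0.5839)
n_2 = (+0.6083, +0.7937)
n_3 = (+0.0928, +0.9957)
n_4 = (-0.9809, +0.1945)
n_5 = (-0.4175, -0.9087)
n_6 = (+0.7919, -0.6106)
n_7 = (+0.9869, -0.1611)
  (0,1): δ = 159.41°  ·
  (0,2): δ = 142.60°  ·
  (0,3): δ = 110.46°  ·
  (0,4): δ = 26.35°  ✓
  (0,5): δ = 50.19°  ·
  (0,6): δ = 127.23°  ·
  (0,7): δ = 155.59°  ·
  (1,2): δ = 163.19°  ·
  (1,3): δ = 131.05°  ·
  (1,4): δ = 46.94°  ·
  (1,5): δ = 29.59°  ✓
  (1,6): δ = 106.64°  ·
  (1,7): δ = 135.00°  ·
  (2,3): δ = 147.86°  ·
  (2,4): δ = 63.75°  ·
  (2,5): δ = 12.79°  ✓
  (2,6): δ = 89.83°  ·
  (2,7): δ = 118.19°  ·
  (3,4): δ = 95.89°  ·
  (3,5): δ = 19.35°  ✓
  (3,6): δ = 57.69°  ·
  (3,7): δ = 86.05°  ·
  (4,5): δ = 103.46°  ·
  (4,6): δ = 26.42°  ✓
  (4,7): δ = 1.94°  ✓
  (5,6): δ = 102.96°  ·
  (5,7): δ = 74.59°  ·
  (6,7): δ = 151.64°  ·
antipodal pairs: 6

count = 6; pairs: (0,4), (1,5), (2,5), (3,5), (4,6), (4,7)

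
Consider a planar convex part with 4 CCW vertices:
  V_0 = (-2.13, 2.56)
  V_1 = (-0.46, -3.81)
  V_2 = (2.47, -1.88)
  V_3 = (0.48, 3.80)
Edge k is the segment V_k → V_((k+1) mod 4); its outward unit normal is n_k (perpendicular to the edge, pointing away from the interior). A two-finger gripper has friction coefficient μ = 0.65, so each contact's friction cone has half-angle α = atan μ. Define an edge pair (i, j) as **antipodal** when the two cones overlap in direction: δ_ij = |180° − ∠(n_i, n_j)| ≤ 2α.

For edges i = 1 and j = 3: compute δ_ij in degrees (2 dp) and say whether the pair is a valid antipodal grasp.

α = atan 0.65 = 33.02°;  2α = 66.05°
edge 1: e_1 = (+2.93, +1.93);  n_1 = (+0.5501, -0.8351)
edge 3: e_3 = (-2.61, -1.24);  n_3 = (-0.4291, +0.9032)
∠(n_1, n_3) = 172.04°
δ = |180° − 172.04°| = 7.96°
7.96° ≤ 2α = 66.05°  →  valid

δ = 7.96°, valid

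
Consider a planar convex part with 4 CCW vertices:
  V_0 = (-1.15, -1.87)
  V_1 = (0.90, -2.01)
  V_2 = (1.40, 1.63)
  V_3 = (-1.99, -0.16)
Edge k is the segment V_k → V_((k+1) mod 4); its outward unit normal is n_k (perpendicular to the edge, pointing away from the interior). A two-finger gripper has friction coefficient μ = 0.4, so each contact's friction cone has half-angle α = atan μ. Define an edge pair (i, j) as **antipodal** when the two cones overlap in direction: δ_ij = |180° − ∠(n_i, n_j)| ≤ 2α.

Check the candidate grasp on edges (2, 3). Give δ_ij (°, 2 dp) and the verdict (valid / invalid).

δ = 91.67°, invalid

α = atan 0.4 = 21.80°;  2α = 43.60°
edge 2: e_2 = (-3.39, -1.79);  n_2 = (-0.4669, +0.8843)
edge 3: e_3 = (+0.84, -1.71);  n_3 = (-0.8976, -0.4409)
∠(n_2, n_3) = 88.33°
δ = |180° − 88.33°| = 91.67°
91.67° > 2α = 43.60°  →  invalid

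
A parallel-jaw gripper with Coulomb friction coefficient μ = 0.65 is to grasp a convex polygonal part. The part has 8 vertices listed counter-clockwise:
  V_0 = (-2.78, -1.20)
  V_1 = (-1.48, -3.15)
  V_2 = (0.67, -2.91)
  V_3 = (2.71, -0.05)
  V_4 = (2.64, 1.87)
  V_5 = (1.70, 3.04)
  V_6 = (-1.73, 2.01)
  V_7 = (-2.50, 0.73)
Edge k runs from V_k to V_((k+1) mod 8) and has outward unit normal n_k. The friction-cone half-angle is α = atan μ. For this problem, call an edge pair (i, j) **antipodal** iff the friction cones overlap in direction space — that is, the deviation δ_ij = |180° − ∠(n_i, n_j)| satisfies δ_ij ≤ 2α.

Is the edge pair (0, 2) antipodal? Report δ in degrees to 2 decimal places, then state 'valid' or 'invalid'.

α = atan 0.65 = 33.02°;  2α = 66.05°
edge 0: e_0 = (+1.30, -1.95);  n_0 = (-0.8321, -0.5547)
edge 2: e_2 = (+2.04, +2.86);  n_2 = (+0.8141, -0.5807)
∠(n_0, n_2) = 110.81°
δ = |180° − 110.81°| = 69.19°
69.19° > 2α = 66.05°  →  invalid

δ = 69.19°, invalid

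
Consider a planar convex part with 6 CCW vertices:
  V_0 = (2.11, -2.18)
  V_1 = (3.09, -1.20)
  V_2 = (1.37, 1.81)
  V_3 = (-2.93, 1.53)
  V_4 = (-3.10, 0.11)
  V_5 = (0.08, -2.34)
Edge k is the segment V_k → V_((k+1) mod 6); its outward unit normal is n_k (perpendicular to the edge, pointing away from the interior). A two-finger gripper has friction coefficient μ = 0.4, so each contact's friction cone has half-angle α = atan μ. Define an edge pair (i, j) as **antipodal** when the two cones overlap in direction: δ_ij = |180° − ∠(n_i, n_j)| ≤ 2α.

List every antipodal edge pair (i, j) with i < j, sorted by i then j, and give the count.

α = atan 0.4 = 21.80°;  2α = 43.60°
n_0 = (+0.7071, -0.7071)
n_1 = (+0.8682, +0.4961)
n_2 = (-0.0650, +0.9979)
n_3 = (-0.9929, +0.1189)
n_4 = (-0.6103, -0.7922)
n_5 = (+0.0786, -0.9969)
  (0,1): δ = 105.26°  ·
  (0,2): δ = 41.27°  ✓
  (0,3): δ = 38.17°  ✓
  (0,4): δ = 97.39°  ·
  (0,5): δ = 139.51°  ·
  (1,2): δ = 116.02°  ·
  (1,3): δ = 36.57°  ✓
  (1,4): δ = 22.64°  ✓
  (1,5): δ = 64.76°  ·
  (2,3): δ = 100.55°  ·
  (2,4): δ = 41.34°  ✓
  (2,5): δ = 0.78°  ✓
  (3,4): δ = 120.79°  ·
  (3,5): δ = 78.67°  ·
  (4,5): δ = 137.88°  ·
antipodal pairs: 6

count = 6; pairs: (0,2), (0,3), (1,3), (1,4), (2,4), (2,5)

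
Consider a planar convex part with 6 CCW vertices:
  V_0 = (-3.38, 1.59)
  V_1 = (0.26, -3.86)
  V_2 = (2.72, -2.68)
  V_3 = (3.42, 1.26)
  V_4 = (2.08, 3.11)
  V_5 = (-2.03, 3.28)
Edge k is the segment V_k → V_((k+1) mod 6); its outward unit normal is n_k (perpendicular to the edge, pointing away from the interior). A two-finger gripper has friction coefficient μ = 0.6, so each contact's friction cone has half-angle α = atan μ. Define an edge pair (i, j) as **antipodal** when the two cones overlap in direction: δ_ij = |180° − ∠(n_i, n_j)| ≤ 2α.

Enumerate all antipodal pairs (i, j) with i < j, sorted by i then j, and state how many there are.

count = 6; pairs: (0,2), (0,3), (0,4), (1,4), (1,5), (2,5)

α = atan 0.6 = 30.96°;  2α = 61.93°
n_0 = (-0.8316, -0.5554)
n_1 = (+0.4325, -0.9016)
n_2 = (+0.9846, -0.1749)
n_3 = (+0.8099, +0.5866)
n_4 = (+0.0413, +0.9991)
n_5 = (-0.7813, +0.6241)
  (0,1): δ = 98.11°  ·
  (0,2): δ = 43.81°  ✓
  (0,3): δ = 2.18°  ✓
  (0,4): δ = 53.89°  ✓
  (0,5): δ = 107.64°  ·
  (1,2): δ = 125.70°  ·
  (1,3): δ = 79.71°  ·
  (1,4): δ = 27.99°  ✓
  (1,5): δ = 25.76°  ✓
  (2,3): δ = 134.01°  ·
  (2,4): δ = 82.29°  ·
  (2,5): δ = 28.54°  ✓
  (3,4): δ = 128.29°  ·
  (3,5): δ = 74.54°  ·
  (4,5): δ = 126.25°  ·
antipodal pairs: 6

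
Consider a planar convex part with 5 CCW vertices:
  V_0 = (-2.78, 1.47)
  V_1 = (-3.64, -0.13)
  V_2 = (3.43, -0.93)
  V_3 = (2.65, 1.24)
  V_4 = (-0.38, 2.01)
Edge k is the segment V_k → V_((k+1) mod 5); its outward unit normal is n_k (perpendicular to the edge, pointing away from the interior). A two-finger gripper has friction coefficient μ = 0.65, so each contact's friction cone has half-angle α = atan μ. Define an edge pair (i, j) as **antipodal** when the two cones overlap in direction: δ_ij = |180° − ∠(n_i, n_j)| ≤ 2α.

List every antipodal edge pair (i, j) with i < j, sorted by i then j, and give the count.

α = atan 0.65 = 33.02°;  2α = 66.05°
n_0 = (-0.8808, +0.4734)
n_1 = (-0.1124, -0.9937)
n_2 = (+0.9411, +0.3383)
n_3 = (+0.2463, +0.9692)
n_4 = (-0.2195, +0.9756)
  (0,1): δ = 68.20°  ·
  (0,2): δ = 48.03°  ✓
  (0,3): δ = 104.00°  ·
  (0,4): δ = 130.94°  ·
  (1,2): δ = 63.77°  ✓
  (1,3): δ = 7.80°  ✓
  (1,4): δ = 19.14°  ✓
  (2,3): δ = 124.03°  ·
  (2,4): δ = 97.09°  ·
  (3,4): δ = 153.06°  ·
antipodal pairs: 4

count = 4; pairs: (0,2), (1,2), (1,3), (1,4)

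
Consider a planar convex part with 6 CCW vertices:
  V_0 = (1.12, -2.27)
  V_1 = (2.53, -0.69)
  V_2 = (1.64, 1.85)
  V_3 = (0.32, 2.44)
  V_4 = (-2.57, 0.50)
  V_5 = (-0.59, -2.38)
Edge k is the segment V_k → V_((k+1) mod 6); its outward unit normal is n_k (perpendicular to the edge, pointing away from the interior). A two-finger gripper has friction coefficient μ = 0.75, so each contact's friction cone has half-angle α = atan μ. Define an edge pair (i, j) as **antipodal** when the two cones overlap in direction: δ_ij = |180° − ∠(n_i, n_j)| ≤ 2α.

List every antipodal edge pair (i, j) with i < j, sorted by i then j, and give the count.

count = 6; pairs: (0,2), (0,3), (1,4), (2,4), (2,5), (3,5)

α = atan 0.75 = 36.87°;  2α = 73.74°
n_0 = (+0.7461, -0.6658)
n_1 = (+0.9437, +0.3307)
n_2 = (+0.4081, +0.9130)
n_3 = (-0.5573, +0.8303)
n_4 = (-0.8240, -0.5665)
n_5 = (+0.0642, -0.9979)
  (0,1): δ = 118.94°  ·
  (0,2): δ = 72.34°  ✓
  (0,3): δ = 14.38°  ✓
  (0,4): δ = 76.25°  ·
  (0,5): δ = 135.43°  ·
  (1,2): δ = 133.39°  ·
  (1,3): δ = 75.44°  ·
  (1,4): δ = 15.20°  ✓
  (1,5): δ = 74.37°  ·
  (2,3): δ = 122.04°  ·
  (2,4): δ = 31.41°  ✓
  (2,5): δ = 27.76°  ✓
  (3,4): δ = 89.36°  ·
  (3,5): δ = 30.19°  ✓
  (4,5): δ = 120.83°  ·
antipodal pairs: 6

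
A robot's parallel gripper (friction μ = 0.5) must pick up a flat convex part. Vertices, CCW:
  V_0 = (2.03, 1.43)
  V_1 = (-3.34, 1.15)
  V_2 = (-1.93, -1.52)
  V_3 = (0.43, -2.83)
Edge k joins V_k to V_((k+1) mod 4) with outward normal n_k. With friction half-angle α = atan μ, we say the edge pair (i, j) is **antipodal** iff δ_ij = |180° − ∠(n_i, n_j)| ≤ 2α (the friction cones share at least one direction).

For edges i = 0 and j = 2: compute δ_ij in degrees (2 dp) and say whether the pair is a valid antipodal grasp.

δ = 32.02°, valid

α = atan 0.5 = 26.57°;  2α = 53.13°
edge 0: e_0 = (-5.37, -0.28);  n_0 = (-0.0521, +0.9986)
edge 2: e_2 = (+2.36, -1.31);  n_2 = (-0.4853, -0.8743)
∠(n_0, n_2) = 147.98°
δ = |180° − 147.98°| = 32.02°
32.02° ≤ 2α = 53.13°  →  valid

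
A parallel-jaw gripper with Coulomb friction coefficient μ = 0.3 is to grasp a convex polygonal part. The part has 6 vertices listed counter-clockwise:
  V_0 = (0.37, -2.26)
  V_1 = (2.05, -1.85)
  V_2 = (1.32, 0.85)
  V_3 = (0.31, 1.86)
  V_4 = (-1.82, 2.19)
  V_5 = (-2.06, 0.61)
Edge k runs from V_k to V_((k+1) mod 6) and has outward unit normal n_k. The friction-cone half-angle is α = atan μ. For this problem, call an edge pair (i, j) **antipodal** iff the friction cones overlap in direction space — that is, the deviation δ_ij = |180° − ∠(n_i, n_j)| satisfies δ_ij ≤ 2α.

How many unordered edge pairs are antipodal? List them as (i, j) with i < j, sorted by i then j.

count = 4; pairs: (0,3), (1,4), (1,5), (2,5)

α = atan 0.3 = 16.70°;  2α = 33.40°
n_0 = (+0.2371, -0.9715)
n_1 = (+0.9653, +0.2610)
n_2 = (+0.7071, +0.7071)
n_3 = (+0.1531, +0.9882)
n_4 = (-0.9887, +0.1502)
n_5 = (-0.7632, -0.6462)
  (0,1): δ = 88.59°  ·
  (0,2): δ = 58.71°  ·
  (0,3): δ = 22.52°  ✓
  (0,4): δ = 67.65°  ·
  (0,5): δ = 116.54°  ·
  (1,2): δ = 150.13°  ·
  (1,3): δ = 113.94°  ·
  (1,4): δ = 23.77°  ✓
  (1,5): δ = 25.12°  ✓
  (2,3): δ = 143.81°  ·
  (2,4): δ = 53.64°  ·
  (2,5): δ = 4.75°  ✓
  (3,4): δ = 89.83°  ·
  (3,5): δ = 40.94°  ·
  (4,5): δ = 131.11°  ·
antipodal pairs: 4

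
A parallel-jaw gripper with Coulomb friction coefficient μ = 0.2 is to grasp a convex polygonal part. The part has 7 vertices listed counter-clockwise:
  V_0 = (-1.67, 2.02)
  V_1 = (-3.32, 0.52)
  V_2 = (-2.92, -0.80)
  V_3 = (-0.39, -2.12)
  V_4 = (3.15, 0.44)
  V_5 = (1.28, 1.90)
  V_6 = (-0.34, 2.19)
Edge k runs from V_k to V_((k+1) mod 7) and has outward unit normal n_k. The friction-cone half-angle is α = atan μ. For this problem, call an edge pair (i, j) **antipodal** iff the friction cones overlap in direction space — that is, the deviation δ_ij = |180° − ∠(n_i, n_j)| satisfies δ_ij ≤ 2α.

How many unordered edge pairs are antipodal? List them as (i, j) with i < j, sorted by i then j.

α = atan 0.2 = 11.31°;  2α = 22.62°
n_0 = (-0.6727, +0.7399)
n_1 = (-0.9570, -0.2900)
n_2 = (-0.4626, -0.8866)
n_3 = (+0.5860, -0.8103)
n_4 = (+0.6154, +0.7882)
n_5 = (+0.1762, +0.9844)
n_6 = (-0.1268, +0.9919)
  (0,1): δ = 115.42°  ·
  (0,2): δ = 69.83°  ·
  (0,3): δ = 6.40°  ✓
  (0,4): δ = 99.75°  ·
  (0,5): δ = 127.58°  ·
  (0,6): δ = 145.01°  ·
  (1,2): δ = 134.41°  ·
  (1,3): δ = 70.99°  ·
  (1,4): δ = 35.16°  ·
  (1,5): δ = 62.99°  ·
  (1,6): δ = 80.43°  ·
  (2,3): δ = 116.57°  ·
  (2,4): δ = 10.43°  ✓
  (2,5): δ = 17.40°  ✓
  (2,6): δ = 34.84°  ·
  (3,4): δ = 73.85°  ·
  (3,5): δ = 46.02°  ·
  (3,6): δ = 28.59°  ·
  (4,5): δ = 152.17°  ·
  (4,6): δ = 134.74°  ·
  (5,6): δ = 162.57°  ·
antipodal pairs: 3

count = 3; pairs: (0,3), (2,4), (2,5)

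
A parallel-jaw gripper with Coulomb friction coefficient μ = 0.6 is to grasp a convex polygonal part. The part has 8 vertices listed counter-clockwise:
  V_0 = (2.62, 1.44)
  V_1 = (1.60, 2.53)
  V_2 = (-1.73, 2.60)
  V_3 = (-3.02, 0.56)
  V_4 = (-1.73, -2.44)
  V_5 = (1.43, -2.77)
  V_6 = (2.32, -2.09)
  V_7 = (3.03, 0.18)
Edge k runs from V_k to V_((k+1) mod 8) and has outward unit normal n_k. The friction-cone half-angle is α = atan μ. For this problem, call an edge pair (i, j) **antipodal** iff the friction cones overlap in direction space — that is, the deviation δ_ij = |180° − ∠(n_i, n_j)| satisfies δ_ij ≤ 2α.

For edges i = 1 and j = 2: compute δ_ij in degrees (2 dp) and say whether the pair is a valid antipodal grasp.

δ = 121.10°, invalid

α = atan 0.6 = 30.96°;  2α = 61.93°
edge 1: e_1 = (-3.33, +0.07);  n_1 = (+0.0210, +0.9998)
edge 2: e_2 = (-1.29, -2.04);  n_2 = (-0.8452, +0.5345)
∠(n_1, n_2) = 58.90°
δ = |180° − 58.90°| = 121.10°
121.10° > 2α = 61.93°  →  invalid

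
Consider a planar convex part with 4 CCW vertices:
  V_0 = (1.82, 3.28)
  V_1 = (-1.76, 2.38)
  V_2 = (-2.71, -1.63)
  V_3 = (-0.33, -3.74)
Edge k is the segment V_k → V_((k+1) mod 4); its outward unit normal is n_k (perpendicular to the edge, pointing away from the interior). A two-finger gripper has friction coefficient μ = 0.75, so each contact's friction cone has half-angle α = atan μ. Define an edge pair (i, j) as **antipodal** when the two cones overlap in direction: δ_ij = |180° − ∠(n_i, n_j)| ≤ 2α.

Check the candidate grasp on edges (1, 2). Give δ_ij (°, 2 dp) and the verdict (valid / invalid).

α = atan 0.75 = 36.87°;  2α = 73.74°
edge 1: e_1 = (-0.95, -4.01);  n_1 = (-0.9731, +0.2305)
edge 2: e_2 = (+2.38, -2.11);  n_2 = (-0.6634, -0.7483)
∠(n_1, n_2) = 61.77°
δ = |180° − 61.77°| = 118.23°
118.23° > 2α = 73.74°  →  invalid

δ = 118.23°, invalid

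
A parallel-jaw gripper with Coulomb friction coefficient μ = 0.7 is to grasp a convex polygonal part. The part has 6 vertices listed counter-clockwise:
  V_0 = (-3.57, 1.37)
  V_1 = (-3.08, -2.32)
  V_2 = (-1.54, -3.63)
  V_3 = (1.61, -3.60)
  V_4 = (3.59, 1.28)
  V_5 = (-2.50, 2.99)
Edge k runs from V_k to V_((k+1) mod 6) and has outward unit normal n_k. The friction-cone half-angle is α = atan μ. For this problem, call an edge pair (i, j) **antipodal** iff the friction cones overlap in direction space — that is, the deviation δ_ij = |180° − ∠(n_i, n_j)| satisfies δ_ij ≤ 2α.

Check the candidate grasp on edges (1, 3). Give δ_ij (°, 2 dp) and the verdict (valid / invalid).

α = atan 0.7 = 34.99°;  2α = 69.98°
edge 1: e_1 = (+1.54, -1.31);  n_1 = (-0.6479, -0.7617)
edge 3: e_3 = (+1.98, +4.88);  n_3 = (+0.9266, -0.3760)
∠(n_1, n_3) = 108.30°
δ = |180° − 108.30°| = 71.70°
71.70° > 2α = 69.98°  →  invalid

δ = 71.70°, invalid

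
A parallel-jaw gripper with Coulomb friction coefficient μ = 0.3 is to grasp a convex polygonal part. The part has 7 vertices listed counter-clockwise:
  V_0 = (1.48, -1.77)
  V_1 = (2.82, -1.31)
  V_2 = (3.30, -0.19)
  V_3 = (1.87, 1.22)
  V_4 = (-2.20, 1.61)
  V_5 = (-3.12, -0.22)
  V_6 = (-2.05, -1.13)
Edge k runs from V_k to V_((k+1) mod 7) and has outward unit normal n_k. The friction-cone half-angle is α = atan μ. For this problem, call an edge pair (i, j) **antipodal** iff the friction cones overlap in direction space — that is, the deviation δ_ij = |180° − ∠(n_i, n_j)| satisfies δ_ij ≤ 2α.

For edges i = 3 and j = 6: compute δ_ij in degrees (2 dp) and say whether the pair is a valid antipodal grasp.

δ = 4.80°, valid

α = atan 0.3 = 16.70°;  2α = 33.40°
edge 3: e_3 = (-4.07, +0.39);  n_3 = (+0.0954, +0.9954)
edge 6: e_6 = (+3.53, -0.64);  n_6 = (-0.1784, -0.9840)
∠(n_3, n_6) = 175.20°
δ = |180° − 175.20°| = 4.80°
4.80° ≤ 2α = 33.40°  →  valid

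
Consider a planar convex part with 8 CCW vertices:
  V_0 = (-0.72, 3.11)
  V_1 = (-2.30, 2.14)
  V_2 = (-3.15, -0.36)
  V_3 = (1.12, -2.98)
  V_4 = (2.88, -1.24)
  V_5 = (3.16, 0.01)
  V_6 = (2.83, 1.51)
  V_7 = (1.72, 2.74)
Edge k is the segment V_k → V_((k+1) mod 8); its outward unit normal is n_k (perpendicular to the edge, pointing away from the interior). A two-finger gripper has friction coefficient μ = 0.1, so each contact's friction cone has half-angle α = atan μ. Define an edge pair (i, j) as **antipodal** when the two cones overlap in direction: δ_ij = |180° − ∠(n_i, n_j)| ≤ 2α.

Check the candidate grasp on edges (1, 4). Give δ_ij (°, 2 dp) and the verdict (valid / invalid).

δ = 6.15°, valid

α = atan 0.1 = 5.71°;  2α = 11.42°
edge 1: e_1 = (-0.85, -2.50);  n_1 = (-0.9468, +0.3219)
edge 4: e_4 = (+0.28, +1.25);  n_4 = (+0.9758, -0.2186)
∠(n_1, n_4) = 173.85°
δ = |180° − 173.85°| = 6.15°
6.15° ≤ 2α = 11.42°  →  valid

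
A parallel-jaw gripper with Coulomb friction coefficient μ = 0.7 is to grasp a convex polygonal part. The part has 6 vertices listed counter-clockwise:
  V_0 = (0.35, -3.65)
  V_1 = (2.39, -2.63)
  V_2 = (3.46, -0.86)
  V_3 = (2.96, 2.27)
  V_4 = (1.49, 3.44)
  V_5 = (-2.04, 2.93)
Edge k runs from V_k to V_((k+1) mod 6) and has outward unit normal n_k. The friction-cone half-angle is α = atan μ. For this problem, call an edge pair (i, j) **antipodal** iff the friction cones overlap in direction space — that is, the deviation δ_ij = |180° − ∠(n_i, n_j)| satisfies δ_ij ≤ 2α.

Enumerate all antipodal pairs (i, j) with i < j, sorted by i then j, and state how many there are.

count = 6; pairs: (0,3), (0,4), (1,4), (1,5), (2,5), (3,5)

α = atan 0.7 = 34.99°;  2α = 69.98°
n_0 = (+0.4472, -0.8944)
n_1 = (+0.8558, -0.5173)
n_2 = (+0.9875, +0.1577)
n_3 = (+0.6227, +0.7824)
n_4 = (-0.1430, +0.9897)
n_5 = (-0.9399, -0.3414)
  (0,1): δ = 147.72°  ·
  (0,2): δ = 107.49°  ·
  (0,3): δ = 65.08°  ✓
  (0,4): δ = 18.34°  ✓
  (0,5): δ = 83.40°  ·
  (1,2): δ = 139.77°  ·
  (1,3): δ = 97.36°  ·
  (1,4): δ = 50.63°  ✓
  (1,5): δ = 51.12°  ✓
  (2,3): δ = 137.59°  ·
  (2,4): δ = 90.86°  ·
  (2,5): δ = 10.89°  ✓
  (3,4): δ = 133.26°  ·
  (3,5): δ = 31.52°  ✓
  (4,5): δ = 78.26°  ·
antipodal pairs: 6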